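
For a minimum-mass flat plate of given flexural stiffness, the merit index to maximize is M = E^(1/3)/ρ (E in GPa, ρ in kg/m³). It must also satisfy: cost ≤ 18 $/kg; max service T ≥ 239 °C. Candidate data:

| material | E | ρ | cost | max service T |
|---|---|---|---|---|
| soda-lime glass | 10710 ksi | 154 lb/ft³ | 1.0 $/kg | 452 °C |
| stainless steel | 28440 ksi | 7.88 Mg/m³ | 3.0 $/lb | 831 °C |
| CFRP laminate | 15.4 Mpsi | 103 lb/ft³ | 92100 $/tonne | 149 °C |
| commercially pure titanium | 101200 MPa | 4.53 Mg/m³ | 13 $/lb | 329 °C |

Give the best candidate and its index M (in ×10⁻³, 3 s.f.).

Screen on constraints: cost ≤ 18 $/kg; max service T ≥ 239 °C. Survivors: soda-lime glass, stainless steel.
Putting every candidate on a common basis:
  soda-lime glass: E = 73.84 GPa, ρ = 2467 kg/m³
  stainless steel: E = 196.1 GPa, ρ = 7880 kg/m³
  soda-lime glass: M = 1.70×10⁻³
  stainless steel: M = 0.737×10⁻³
The maximum is for soda-lime glass.

soda-lime glass, M = 1.70×10⁻³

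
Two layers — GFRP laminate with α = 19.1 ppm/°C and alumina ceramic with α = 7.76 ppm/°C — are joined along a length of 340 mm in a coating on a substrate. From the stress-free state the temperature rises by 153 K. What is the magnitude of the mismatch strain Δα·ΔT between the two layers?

1.74×10⁻³

Δα = |19.1 − 7.76|×10⁻⁶/K = 11.3×10⁻⁶/K.
Mismatch strain = Δα·ΔT = 11.3×10⁻⁶ × 153.0 = 1.74×10⁻³.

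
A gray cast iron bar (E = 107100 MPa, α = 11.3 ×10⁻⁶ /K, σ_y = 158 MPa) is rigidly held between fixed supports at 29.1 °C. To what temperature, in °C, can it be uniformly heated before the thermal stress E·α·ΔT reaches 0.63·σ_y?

111 °C

E = 107100 MPa = 107.1 GPa.
E·α·ΔT = 99.54 MPa ⇒ ΔT = 99.54 / (107.1×10³ × 11.3×10⁻⁶) = 82.25 K.
T = 29.1 + 82.25 = 111.3 °C.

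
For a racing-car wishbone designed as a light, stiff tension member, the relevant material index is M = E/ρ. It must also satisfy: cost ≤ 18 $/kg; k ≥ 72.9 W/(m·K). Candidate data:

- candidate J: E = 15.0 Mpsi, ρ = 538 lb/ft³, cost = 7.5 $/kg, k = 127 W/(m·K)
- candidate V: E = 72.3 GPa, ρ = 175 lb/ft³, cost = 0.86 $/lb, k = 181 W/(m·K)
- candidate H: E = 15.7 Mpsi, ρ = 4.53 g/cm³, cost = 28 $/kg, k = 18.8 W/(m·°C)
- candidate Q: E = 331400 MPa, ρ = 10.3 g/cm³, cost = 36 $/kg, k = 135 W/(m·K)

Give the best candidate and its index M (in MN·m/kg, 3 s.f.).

candidate V, M = 25.8 MN·m/kg

Screen on constraints: cost ≤ 18 $/kg; k ≥ 72.9 W/(m·K). Survivors: candidate J, candidate V.
In SI units:
  candidate J: E = 103.4 GPa, ρ = 8618 kg/m³
  candidate V: E = 72.30 GPa, ρ = 2803 kg/m³
  candidate V: M = 25.8 MN·m/kg
  candidate J: M = 12.0 MN·m/kg
The maximum is for candidate V.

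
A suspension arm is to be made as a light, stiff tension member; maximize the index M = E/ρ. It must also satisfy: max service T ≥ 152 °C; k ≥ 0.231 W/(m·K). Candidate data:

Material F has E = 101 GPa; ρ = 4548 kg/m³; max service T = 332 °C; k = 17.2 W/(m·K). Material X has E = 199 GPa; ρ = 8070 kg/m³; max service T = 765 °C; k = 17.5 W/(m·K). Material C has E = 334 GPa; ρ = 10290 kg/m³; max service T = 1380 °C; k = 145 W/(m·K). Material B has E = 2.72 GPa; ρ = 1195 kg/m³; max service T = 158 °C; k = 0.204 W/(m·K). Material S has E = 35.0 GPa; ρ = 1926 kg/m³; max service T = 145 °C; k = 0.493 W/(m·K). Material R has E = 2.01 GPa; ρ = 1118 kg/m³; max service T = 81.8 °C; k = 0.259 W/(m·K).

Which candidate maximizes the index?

material C

Screen on constraints: max service T ≥ 152 °C; k ≥ 0.231 W/(m·K). Survivors: material F, material X, material C.
Per-candidate index values:
  material C: M = 32.5 MN·m/kg
  material X: M = 24.7 MN·m/kg
  material F: M = 22.2 MN·m/kg
Material C has the largest M.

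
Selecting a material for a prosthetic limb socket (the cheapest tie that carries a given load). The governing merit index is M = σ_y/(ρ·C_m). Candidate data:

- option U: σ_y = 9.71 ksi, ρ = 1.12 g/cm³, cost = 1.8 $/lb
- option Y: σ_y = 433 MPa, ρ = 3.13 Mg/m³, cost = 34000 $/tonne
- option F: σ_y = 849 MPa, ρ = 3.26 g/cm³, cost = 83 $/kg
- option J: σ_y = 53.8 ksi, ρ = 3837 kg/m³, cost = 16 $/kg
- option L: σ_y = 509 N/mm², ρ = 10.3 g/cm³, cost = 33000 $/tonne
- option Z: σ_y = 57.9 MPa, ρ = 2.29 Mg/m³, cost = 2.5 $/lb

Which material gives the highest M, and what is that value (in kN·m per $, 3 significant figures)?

In SI units:
  option U: σ_y = 66.95 MPa, ρ = 1120 kg/m³, cost = 3.968 $/kg
  option Y: σ_y = 433.0 MPa, ρ = 3130 kg/m³, cost = 34.00 $/kg
  option F: σ_y = 849.0 MPa, ρ = 3260 kg/m³, cost = 83.00 $/kg
  option J: σ_y = 370.9 MPa, ρ = 3837 kg/m³, cost = 16.00 $/kg
  option L: σ_y = 509.0 MPa, ρ = 10300 kg/m³, cost = 33.00 $/kg
  option Z: σ_y = 57.90 MPa, ρ = 2290 kg/m³, cost = 5.511 $/kg
  option U: M = 15.1 kN·m per $
  option J: M = 6.04 kN·m per $
  option Z: M = 4.59 kN·m per $
  option Y: M = 4.07 kN·m per $
  option F: M = 3.14 kN·m per $
  option L: M = 1.50 kN·m per $
The maximum is for option U.

option U, M = 15.1 kN·m per $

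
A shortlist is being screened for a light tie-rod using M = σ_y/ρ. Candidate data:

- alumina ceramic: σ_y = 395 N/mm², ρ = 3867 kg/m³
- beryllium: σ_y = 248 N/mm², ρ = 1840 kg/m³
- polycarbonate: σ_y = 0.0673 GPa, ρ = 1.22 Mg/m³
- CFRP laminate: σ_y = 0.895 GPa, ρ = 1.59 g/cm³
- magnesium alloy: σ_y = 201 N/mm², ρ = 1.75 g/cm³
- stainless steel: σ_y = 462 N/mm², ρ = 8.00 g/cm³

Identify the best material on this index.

CFRP laminate

In SI units:
  alumina ceramic: σ_y = 395.0 MPa, ρ = 3867 kg/m³
  beryllium: σ_y = 248.0 MPa, ρ = 1840 kg/m³
  polycarbonate: σ_y = 67.30 MPa, ρ = 1220 kg/m³
  CFRP laminate: σ_y = 895.0 MPa, ρ = 1590 kg/m³
  magnesium alloy: σ_y = 201.0 MPa, ρ = 1750 kg/m³
  stainless steel: σ_y = 462.0 MPa, ρ = 8000 kg/m³
  CFRP laminate: M = 563 kN·m/kg
  beryllium: M = 135 kN·m/kg
  magnesium alloy: M = 115 kN·m/kg
  alumina ceramic: M = 102 kN·m/kg
  stainless steel: M = 57.8 kN·m/kg
  polycarbonate: M = 55.2 kN·m/kg
Highest index: CFRP laminate.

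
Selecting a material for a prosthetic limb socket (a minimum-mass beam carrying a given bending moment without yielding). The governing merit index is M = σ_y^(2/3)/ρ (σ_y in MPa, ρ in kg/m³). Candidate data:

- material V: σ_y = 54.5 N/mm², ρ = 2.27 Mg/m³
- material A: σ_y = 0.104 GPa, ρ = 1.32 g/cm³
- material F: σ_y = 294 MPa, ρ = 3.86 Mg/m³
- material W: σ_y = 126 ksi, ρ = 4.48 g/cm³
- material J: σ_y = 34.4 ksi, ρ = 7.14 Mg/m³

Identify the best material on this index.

material W

Normalizing units and computing the index:
  material V: σ_y = 54.50 MPa, ρ = 2270 kg/m³
  material A: σ_y = 104.0 MPa, ρ = 1320 kg/m³
  material F: σ_y = 294.0 MPa, ρ = 3860 kg/m³
  material W: σ_y = 868.7 MPa, ρ = 4480 kg/m³
  material J: σ_y = 237.2 MPa, ρ = 7140 kg/m³
  material W: M = 20.3×10⁻³
  material A: M = 16.8×10⁻³
  material F: M = 11.5×10⁻³
  material V: M = 6.33×10⁻³
  material J: M = 5.37×10⁻³
Material W has the largest M.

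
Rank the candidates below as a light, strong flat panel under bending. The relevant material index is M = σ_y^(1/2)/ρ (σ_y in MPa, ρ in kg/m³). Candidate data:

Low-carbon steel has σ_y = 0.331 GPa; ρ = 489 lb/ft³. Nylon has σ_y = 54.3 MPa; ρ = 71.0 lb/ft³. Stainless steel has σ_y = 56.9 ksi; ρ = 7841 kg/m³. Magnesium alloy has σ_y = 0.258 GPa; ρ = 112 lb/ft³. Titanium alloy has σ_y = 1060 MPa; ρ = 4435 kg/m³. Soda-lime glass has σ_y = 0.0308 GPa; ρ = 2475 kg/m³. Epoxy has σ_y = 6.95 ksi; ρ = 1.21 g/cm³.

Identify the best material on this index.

magnesium alloy

Normalizing units and computing the index:
  low-carbon steel: σ_y = 331.0 MPa, ρ = 7833 kg/m³
  nylon: σ_y = 54.30 MPa, ρ = 1137 kg/m³
  stainless steel: σ_y = 392.3 MPa, ρ = 7841 kg/m³
  magnesium alloy: σ_y = 258.0 MPa, ρ = 1794 kg/m³
  titanium alloy: σ_y = 1060 MPa, ρ = 4435 kg/m³
  soda-lime glass: σ_y = 30.80 MPa, ρ = 2475 kg/m³
  epoxy: σ_y = 47.92 MPa, ρ = 1210 kg/m³
  magnesium alloy: M = 8.95×10⁻³
  titanium alloy: M = 7.34×10⁻³
  nylon: M = 6.48×10⁻³
  epoxy: M = 5.72×10⁻³
  stainless steel: M = 2.53×10⁻³
  low-carbon steel: M = 2.32×10⁻³
  soda-lime glass: M = 2.24×10⁻³
Magnesium alloy ranks first.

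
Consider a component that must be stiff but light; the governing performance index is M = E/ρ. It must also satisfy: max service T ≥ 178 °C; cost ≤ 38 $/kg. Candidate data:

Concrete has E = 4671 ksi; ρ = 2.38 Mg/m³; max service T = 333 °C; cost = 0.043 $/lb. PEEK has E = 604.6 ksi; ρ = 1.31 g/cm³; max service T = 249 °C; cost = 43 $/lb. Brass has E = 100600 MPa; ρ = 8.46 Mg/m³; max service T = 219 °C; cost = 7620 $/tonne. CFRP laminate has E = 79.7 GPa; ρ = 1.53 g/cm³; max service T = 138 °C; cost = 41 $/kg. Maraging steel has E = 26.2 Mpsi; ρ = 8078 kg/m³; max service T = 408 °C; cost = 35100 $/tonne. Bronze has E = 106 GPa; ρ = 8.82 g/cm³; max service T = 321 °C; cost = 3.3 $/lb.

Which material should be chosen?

Screen on constraints: max service T ≥ 178 °C; cost ≤ 38 $/kg. Survivors: concrete, brass, maraging steel, bronze.
Normalizing units and computing the index:
  concrete: E = 32.21 GPa, ρ = 2380 kg/m³
  brass: E = 100.6 GPa, ρ = 8460 kg/m³
  maraging steel: E = 180.6 GPa, ρ = 8078 kg/m³
  bronze: E = 106.0 GPa, ρ = 8820 kg/m³
  maraging steel: M = 22.4 MN·m/kg
  concrete: M = 13.5 MN·m/kg
  bronze: M = 12.0 MN·m/kg
  brass: M = 11.9 MN·m/kg
Maraging steel ranks first.

maraging steel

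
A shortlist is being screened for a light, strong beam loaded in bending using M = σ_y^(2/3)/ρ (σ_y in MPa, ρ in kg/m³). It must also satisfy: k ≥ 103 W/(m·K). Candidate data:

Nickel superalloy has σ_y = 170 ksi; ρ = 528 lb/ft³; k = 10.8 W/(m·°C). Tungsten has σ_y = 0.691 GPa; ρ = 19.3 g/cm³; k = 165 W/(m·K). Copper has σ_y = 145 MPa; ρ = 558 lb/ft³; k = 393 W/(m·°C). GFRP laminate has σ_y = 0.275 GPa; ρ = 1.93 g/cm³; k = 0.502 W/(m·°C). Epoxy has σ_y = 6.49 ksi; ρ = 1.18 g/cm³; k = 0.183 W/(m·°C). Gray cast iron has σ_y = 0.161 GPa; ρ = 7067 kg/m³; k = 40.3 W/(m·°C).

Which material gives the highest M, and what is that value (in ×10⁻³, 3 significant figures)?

tungsten, M = 4.05×10⁻³

Screen on constraints: k ≥ 103 W/(m·K). Survivors: tungsten, copper.
Normalizing units and computing the index:
  tungsten: σ_y = 691.0 MPa, ρ = 19300 kg/m³
  copper: σ_y = 145.0 MPa, ρ = 8938 kg/m³
  tungsten: M = 4.05×10⁻³
  copper: M = 3.09×10⁻³
Tungsten ranks first.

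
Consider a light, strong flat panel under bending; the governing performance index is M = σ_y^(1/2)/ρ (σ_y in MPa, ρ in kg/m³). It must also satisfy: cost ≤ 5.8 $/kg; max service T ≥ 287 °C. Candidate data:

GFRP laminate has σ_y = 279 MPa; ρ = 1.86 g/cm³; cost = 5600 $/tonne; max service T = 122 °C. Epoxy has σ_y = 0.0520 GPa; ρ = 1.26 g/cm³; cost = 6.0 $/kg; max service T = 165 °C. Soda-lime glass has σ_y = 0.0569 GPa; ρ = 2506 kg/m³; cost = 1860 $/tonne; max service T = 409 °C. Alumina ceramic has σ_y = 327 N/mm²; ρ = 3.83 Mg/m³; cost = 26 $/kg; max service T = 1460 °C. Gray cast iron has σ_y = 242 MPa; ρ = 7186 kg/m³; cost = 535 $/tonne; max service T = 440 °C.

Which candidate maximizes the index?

soda-lime glass

Screen on constraints: cost ≤ 5.8 $/kg; max service T ≥ 287 °C. Survivors: soda-lime glass, gray cast iron.
In SI units:
  soda-lime glass: σ_y = 56.90 MPa, ρ = 2506 kg/m³
  gray cast iron: σ_y = 242.0 MPa, ρ = 7186 kg/m³
  soda-lime glass: M = 3.01×10⁻³
  gray cast iron: M = 2.16×10⁻³
Soda-lime glass has the largest M.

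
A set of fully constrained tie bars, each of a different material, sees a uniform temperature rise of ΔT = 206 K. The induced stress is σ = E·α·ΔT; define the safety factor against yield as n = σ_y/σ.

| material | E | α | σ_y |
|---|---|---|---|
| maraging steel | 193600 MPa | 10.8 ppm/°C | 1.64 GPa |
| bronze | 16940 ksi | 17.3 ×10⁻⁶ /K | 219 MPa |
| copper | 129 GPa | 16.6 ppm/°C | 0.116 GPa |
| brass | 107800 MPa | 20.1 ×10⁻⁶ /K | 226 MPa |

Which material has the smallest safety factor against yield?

In consistent units (E in GPa, α in ×10⁻⁶/K, σ_y in MPa):
  maraging steel: E = 193.6, α = 10.8, σ_y = 1640 → σ = 431 MPa, n = 3.81
  bronze: E = 116.8, α = 17.3, σ_y = 219.0 → σ = 416 MPa, n = 0.526
  copper: E = 129.0, α = 16.6, σ_y = 116.0 → σ = 441 MPa, n = 0.263
  brass: E = 107.8, α = 20.1, σ_y = 226.0 → σ = 446 MPa, n = 0.506
The minimum is copper at n = 0.263.

copper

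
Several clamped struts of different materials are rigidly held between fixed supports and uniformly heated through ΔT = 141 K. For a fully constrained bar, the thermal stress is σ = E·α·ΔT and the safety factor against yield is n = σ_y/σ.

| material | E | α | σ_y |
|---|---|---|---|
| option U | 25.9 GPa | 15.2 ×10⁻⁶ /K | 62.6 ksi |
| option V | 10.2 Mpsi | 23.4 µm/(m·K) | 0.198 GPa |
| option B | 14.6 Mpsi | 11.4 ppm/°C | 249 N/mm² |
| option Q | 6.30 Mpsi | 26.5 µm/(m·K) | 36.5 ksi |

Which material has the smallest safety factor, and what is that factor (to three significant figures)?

option V, n = 0.853

Converting E to GPa, α to ×10⁻⁶/K, σ_y to MPa, then σ and n for each:
  option U: E = 25.90, α = 15.2, σ_y = 431.6 → σ = 55.5 MPa, n = 7.78
  option V: E = 70.33, α = 23.4, σ_y = 198.0 → σ = 232 MPa, n = 0.853
  option B: E = 100.7, α = 11.4, σ_y = 249.0 → σ = 162 MPa, n = 1.54
  option Q: E = 43.44, α = 26.5, σ_y = 251.7 → σ = 162 MPa, n = 1.55
Option V has the lowest safety factor, n = 0.853.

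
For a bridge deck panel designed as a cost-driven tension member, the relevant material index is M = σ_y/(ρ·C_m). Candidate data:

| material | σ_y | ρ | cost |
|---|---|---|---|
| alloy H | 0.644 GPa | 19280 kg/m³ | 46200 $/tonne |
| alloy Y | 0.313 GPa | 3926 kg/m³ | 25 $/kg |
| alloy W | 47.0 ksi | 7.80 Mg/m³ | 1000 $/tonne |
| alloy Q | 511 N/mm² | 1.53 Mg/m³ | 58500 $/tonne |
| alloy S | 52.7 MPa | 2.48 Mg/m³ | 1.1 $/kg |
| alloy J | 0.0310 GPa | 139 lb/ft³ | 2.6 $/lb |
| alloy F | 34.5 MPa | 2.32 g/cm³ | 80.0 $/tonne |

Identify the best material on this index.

alloy F

In SI units:
  alloy H: σ_y = 644.0 MPa, ρ = 19280 kg/m³, cost = 46.20 $/kg
  alloy Y: σ_y = 313.0 MPa, ρ = 3926 kg/m³, cost = 25.00 $/kg
  alloy W: σ_y = 324.1 MPa, ρ = 7800 kg/m³, cost = 1.000 $/kg
  alloy Q: σ_y = 511.0 MPa, ρ = 1530 kg/m³, cost = 58.50 $/kg
  alloy S: σ_y = 52.70 MPa, ρ = 2480 kg/m³, cost = 1.100 $/kg
  alloy J: σ_y = 31.00 MPa, ρ = 2227 kg/m³, cost = 5.732 $/kg
  alloy F: σ_y = 34.50 MPa, ρ = 2320 kg/m³, cost = 0.08000 $/kg
  alloy F: M = 186 kN·m per $
  alloy W: M = 41.5 kN·m per $
  alloy S: M = 19.3 kN·m per $
  alloy Q: M = 5.71 kN·m per $
  alloy Y: M = 3.19 kN·m per $
  alloy J: M = 2.43 kN·m per $
  alloy H: M = 0.723 kN·m per $
Alloy F ranks first.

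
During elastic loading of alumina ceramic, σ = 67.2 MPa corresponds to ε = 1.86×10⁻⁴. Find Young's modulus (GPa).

E = σ/ε = 67.2 MPa / 1.86×10⁻⁴ = 361300 MPa = 361 GPa.

361 GPa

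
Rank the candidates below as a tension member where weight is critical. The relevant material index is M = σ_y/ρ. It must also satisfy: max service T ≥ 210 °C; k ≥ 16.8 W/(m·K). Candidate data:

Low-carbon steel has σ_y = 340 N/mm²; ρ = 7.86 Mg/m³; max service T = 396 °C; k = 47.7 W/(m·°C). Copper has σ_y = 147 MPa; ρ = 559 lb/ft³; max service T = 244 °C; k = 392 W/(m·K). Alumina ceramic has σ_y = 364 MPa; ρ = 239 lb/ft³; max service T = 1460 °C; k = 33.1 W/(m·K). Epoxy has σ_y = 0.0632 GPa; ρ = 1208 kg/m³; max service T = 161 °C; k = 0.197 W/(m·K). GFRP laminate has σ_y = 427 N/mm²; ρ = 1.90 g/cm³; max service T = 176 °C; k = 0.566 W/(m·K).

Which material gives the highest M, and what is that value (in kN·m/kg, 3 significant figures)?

alumina ceramic, M = 95.1 kN·m/kg

Screen on constraints: max service T ≥ 210 °C; k ≥ 16.8 W/(m·K). Survivors: low-carbon steel, copper, alumina ceramic.
In SI units:
  low-carbon steel: σ_y = 340.0 MPa, ρ = 7860 kg/m³
  copper: σ_y = 147.0 MPa, ρ = 8954 kg/m³
  alumina ceramic: σ_y = 364.0 MPa, ρ = 3828 kg/m³
  alumina ceramic: M = 95.1 kN·m/kg
  low-carbon steel: M = 43.3 kN·m/kg
  copper: M = 16.4 kN·m/kg
Highest index: alumina ceramic.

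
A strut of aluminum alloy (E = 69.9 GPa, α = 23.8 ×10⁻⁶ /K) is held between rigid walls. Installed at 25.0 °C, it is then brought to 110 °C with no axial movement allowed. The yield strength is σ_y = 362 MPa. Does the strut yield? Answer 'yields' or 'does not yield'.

does not yield

ΔT = 85.00 K. Constrained thermal stress σ = E·α·ΔT = 69.90×10³ MPa × 23.8×10⁻⁶ × 85.00 = 141 MPa (compressive).
Compare to σ_y = 362 MPa: σ < σ_y, so it does not yield.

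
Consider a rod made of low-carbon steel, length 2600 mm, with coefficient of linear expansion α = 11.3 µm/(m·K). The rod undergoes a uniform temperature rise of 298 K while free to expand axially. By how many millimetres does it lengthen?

8.76 mm

ΔL = α·L₀·ΔT = 11.3×10⁻⁶ × 2600 mm × 298.0 K = 8.76 mm.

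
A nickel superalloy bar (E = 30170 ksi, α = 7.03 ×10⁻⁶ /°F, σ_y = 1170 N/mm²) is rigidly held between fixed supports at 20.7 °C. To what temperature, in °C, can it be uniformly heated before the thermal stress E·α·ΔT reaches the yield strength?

E = 30170 ksi = 208.0 GPa.
α = 7.03×10⁻⁶/°F × 9/5 = 12.7×10⁻⁶/K.
σ_y = 1170 N/mm² = 1170 MPa.
E·α·ΔT = 1170 MPa ⇒ ΔT = 1170 / (208.0×10³ × 12.7×10⁻⁶) = 444.5 K.
T = 20.7 + 444.5 = 465.2 °C.

465 °C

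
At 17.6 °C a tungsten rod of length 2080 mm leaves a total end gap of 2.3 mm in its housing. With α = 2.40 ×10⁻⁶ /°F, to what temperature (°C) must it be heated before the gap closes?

274 °C

α = 2.40×10⁻⁶/°F × 9/5 = 4.32×10⁻⁶/K.
α·L₀·ΔT = 2.3 mm ⇒ ΔT = 2.3 / (4.32×10⁻⁶ × 2080.0) = 256.0 K.
T = 17.6 + 256.0 = 273.6 °C.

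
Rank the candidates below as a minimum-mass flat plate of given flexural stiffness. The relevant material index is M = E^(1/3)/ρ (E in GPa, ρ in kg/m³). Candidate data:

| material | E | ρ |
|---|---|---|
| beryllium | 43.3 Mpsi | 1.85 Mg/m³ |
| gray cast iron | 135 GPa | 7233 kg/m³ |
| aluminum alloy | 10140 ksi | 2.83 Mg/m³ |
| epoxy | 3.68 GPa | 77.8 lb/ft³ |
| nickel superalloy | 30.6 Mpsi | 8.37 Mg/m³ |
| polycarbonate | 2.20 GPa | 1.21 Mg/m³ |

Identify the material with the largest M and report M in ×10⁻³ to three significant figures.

In SI units:
  beryllium: E = 298.5 GPa, ρ = 1850 kg/m³
  gray cast iron: E = 135.0 GPa, ρ = 7233 kg/m³
  aluminum alloy: E = 69.91 GPa, ρ = 2830 kg/m³
  epoxy: E = 3.680 GPa, ρ = 1246 kg/m³
  nickel superalloy: E = 211.0 GPa, ρ = 8370 kg/m³
  polycarbonate: E = 2.200 GPa, ρ = 1210 kg/m³
  beryllium: M = 3.61×10⁻³
  aluminum alloy: M = 1.46×10⁻³
  epoxy: M = 1.24×10⁻³
  polycarbonate: M = 1.07×10⁻³
  nickel superalloy: M = 0.711×10⁻³
  gray cast iron: M = 0.709×10⁻³
Highest index: beryllium.

beryllium, M = 3.61×10⁻³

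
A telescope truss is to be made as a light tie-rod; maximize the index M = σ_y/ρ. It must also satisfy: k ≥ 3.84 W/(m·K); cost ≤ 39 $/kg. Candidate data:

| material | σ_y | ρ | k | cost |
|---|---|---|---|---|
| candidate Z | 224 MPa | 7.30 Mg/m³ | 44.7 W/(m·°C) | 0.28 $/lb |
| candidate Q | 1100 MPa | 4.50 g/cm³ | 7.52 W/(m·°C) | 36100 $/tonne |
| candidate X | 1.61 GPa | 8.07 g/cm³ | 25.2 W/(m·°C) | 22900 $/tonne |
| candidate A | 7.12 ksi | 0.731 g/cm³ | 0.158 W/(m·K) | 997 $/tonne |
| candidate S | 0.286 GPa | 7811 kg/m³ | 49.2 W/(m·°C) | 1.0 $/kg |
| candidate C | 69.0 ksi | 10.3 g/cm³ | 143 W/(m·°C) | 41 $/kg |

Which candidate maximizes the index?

candidate Q

Screen on constraints: k ≥ 3.84 W/(m·K); cost ≤ 39 $/kg. Survivors: candidate Z, candidate Q, candidate X, candidate S.
After converting to SI:
  candidate Z: σ_y = 224.0 MPa, ρ = 7300 kg/m³
  candidate Q: σ_y = 1100 MPa, ρ = 4500 kg/m³
  candidate X: σ_y = 1610 MPa, ρ = 8070 kg/m³
  candidate S: σ_y = 286.0 MPa, ρ = 7811 kg/m³
  candidate Q: M = 244 kN·m/kg
  candidate X: M = 200 kN·m/kg
  candidate S: M = 36.6 kN·m/kg
  candidate Z: M = 30.7 kN·m/kg
Candidate Q ranks first.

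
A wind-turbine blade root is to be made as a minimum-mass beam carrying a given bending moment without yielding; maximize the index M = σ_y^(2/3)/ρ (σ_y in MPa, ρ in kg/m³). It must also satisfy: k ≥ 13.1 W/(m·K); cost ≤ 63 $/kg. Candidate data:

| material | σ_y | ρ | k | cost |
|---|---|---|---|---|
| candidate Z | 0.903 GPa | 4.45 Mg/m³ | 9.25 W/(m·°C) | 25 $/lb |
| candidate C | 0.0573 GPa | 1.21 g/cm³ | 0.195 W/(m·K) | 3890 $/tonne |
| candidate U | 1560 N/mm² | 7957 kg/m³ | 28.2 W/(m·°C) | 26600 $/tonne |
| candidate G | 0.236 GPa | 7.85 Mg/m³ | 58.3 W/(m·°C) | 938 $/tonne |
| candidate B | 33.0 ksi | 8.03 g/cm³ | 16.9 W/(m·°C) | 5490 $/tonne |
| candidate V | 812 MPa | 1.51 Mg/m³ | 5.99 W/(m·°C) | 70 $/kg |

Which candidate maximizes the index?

candidate U

Screen on constraints: k ≥ 13.1 W/(m·K); cost ≤ 63 $/kg. Survivors: candidate U, candidate G, candidate B.
After converting to SI:
  candidate U: σ_y = 1560 MPa, ρ = 7957 kg/m³
  candidate G: σ_y = 236.0 MPa, ρ = 7850 kg/m³
  candidate B: σ_y = 227.5 MPa, ρ = 8030 kg/m³
  candidate U: M = 16.9×10⁻³
  candidate G: M = 4.86×10⁻³
  candidate B: M = 4.64×10⁻³
Highest index: candidate U.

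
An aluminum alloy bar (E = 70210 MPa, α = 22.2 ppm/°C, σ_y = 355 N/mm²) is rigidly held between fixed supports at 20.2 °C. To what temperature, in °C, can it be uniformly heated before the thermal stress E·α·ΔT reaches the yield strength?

248 °C

E = 70210 MPa = 70.21 GPa.
σ_y = 355 N/mm² = 355.0 MPa.
E·α·ΔT = 355.0 MPa ⇒ ΔT = 355.0 / (70.21×10³ × 22.2×10⁻⁶) = 227.8 K.
T = 20.2 + 227.8 = 248.0 °C.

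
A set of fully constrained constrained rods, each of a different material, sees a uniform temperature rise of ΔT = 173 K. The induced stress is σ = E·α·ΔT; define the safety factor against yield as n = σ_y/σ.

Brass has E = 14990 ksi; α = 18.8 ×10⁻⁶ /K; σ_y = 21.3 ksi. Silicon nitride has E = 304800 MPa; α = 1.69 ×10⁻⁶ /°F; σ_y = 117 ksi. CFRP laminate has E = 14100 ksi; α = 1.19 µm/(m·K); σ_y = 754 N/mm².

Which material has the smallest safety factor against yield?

brass

With everything in SI (GPa, ×10⁻⁶/K, MPa):
  brass: E = 103.4, α = 18.8, σ_y = 146.9 → σ = 336 MPa, n = 0.437
  silicon nitride: E = 304.8, α = 3.04, σ_y = 806.7 → σ = 160 MPa, n = 5.03
  CFRP laminate: E = 97.22, α = 1.19, σ_y = 754.0 → σ = 20.0 MPa, n = 37.7
The minimum is brass at n = 0.437.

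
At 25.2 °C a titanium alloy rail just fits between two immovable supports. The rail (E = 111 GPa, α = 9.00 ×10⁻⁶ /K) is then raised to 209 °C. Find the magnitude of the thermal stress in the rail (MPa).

184 MPa

ΔT = 183.8 K. Constrained thermal stress σ = E·α·ΔT = 111.0×10³ MPa × 9.00×10⁻⁶ × 183.8 = 184 MPa (compressive).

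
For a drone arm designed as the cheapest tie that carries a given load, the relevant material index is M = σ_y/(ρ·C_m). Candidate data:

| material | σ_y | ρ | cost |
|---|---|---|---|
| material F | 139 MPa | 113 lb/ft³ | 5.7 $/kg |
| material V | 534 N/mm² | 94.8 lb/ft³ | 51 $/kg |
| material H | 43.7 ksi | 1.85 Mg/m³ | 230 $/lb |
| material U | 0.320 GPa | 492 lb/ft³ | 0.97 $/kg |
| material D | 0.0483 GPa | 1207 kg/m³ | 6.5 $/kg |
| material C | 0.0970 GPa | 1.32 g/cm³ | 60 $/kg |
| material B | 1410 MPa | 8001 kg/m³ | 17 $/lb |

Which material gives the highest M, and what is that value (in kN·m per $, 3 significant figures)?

material U, M = 41.9 kN·m per $

In SI units:
  material F: σ_y = 139.0 MPa, ρ = 1810 kg/m³, cost = 5.700 $/kg
  material V: σ_y = 534.0 MPa, ρ = 1519 kg/m³, cost = 51.00 $/kg
  material H: σ_y = 301.3 MPa, ρ = 1850 kg/m³, cost = 507.1 $/kg
  material U: σ_y = 320.0 MPa, ρ = 7881 kg/m³, cost = 0.9700 $/kg
  material D: σ_y = 48.30 MPa, ρ = 1207 kg/m³, cost = 6.500 $/kg
  material C: σ_y = 97.00 MPa, ρ = 1320 kg/m³, cost = 60.00 $/kg
  material B: σ_y = 1410 MPa, ρ = 8001 kg/m³, cost = 37.48 $/kg
  material U: M = 41.9 kN·m per $
  material F: M = 13.5 kN·m per $
  material V: M = 6.90 kN·m per $
  material D: M = 6.16 kN·m per $
  material B: M = 4.70 kN·m per $
  material C: M = 1.22 kN·m per $
  material H: M = 0.321 kN·m per $
The maximum is for material U.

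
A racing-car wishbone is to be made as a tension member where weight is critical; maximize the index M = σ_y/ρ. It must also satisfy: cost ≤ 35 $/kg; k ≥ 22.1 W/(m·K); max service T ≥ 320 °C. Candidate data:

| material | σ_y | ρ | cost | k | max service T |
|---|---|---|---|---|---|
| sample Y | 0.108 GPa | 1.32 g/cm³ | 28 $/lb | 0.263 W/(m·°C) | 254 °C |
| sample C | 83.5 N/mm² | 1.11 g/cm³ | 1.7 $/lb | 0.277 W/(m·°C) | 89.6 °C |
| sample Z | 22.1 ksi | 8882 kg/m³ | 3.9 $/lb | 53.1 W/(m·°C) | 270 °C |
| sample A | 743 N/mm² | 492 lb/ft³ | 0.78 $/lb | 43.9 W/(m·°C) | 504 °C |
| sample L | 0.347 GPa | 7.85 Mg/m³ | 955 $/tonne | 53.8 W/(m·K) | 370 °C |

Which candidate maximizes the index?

Screen on constraints: cost ≤ 35 $/kg; k ≥ 22.1 W/(m·K); max service T ≥ 320 °C. Survivors: sample A, sample L.
After converting to SI:
  sample A: σ_y = 743.0 MPa, ρ = 7881 kg/m³
  sample L: σ_y = 347.0 MPa, ρ = 7850 kg/m³
  sample A: M = 94.3 kN·m/kg
  sample L: M = 44.2 kN·m/kg
Sample A ranks first.

sample A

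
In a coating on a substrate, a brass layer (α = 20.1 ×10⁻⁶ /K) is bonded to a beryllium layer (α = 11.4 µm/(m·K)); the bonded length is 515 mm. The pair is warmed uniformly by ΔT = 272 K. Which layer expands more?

α(brass) = 20.1×10⁻⁶/K vs α(beryllium) = 11.4×10⁻⁶/K.
Higher α expands more for the same ΔT: brass.

brass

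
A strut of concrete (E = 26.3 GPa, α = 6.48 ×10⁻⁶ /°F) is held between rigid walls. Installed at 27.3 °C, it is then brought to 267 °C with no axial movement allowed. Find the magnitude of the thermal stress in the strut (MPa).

α = 6.48×10⁻⁶/°F × 9/5 = 11.7×10⁻⁶/K.
ΔT = 239.7 K. Constrained thermal stress σ = E·α·ΔT = 26.30×10³ MPa × 11.7×10⁻⁶ × 239.7 = 73.5 MPa (compressive).

73.5 MPa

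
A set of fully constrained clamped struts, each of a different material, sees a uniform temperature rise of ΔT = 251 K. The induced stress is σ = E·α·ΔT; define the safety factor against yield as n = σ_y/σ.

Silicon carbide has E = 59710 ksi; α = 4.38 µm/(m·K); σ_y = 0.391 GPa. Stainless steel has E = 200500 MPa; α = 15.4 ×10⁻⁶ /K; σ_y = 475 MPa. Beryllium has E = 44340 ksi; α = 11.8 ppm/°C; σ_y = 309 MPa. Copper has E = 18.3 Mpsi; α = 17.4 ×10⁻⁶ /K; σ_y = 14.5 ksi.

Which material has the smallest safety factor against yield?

copper

In consistent units (E in GPa, α in ×10⁻⁶/K, σ_y in MPa):
  silicon carbide: E = 411.7, α = 4.38, σ_y = 391.0 → σ = 453 MPa, n = 0.864
  stainless steel: E = 200.5, α = 15.4, σ_y = 475.0 → σ = 775 MPa, n = 0.613
  beryllium: E = 305.7, α = 11.8, σ_y = 309.0 → σ = 905 MPa, n = 0.341
  copper: E = 126.2, α = 17.4, σ_y = 99.97 → σ = 551 MPa, n = 0.181
Copper has the lowest safety factor, n = 0.181.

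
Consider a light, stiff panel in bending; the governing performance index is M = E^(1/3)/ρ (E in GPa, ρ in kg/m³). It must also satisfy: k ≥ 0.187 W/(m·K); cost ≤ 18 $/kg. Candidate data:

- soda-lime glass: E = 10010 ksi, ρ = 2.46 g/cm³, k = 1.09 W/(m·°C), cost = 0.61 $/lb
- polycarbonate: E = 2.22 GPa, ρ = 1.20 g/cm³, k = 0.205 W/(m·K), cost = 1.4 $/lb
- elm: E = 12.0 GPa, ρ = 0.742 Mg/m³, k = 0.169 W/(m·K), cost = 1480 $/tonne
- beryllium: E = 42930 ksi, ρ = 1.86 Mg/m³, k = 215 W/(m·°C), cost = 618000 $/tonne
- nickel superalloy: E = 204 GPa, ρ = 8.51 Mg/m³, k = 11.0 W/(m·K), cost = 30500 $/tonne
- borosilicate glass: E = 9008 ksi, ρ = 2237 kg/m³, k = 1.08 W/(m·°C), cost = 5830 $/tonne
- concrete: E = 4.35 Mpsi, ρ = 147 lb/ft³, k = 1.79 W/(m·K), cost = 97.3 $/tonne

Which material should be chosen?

borosilicate glass

Screen on constraints: k ≥ 0.187 W/(m·K); cost ≤ 18 $/kg. Survivors: soda-lime glass, polycarbonate, borosilicate glass, concrete.
In SI units:
  soda-lime glass: E = 69.02 GPa, ρ = 2460 kg/m³
  polycarbonate: E = 2.220 GPa, ρ = 1200 kg/m³
  borosilicate glass: E = 62.11 GPa, ρ = 2237 kg/m³
  concrete: E = 29.99 GPa, ρ = 2355 kg/m³
  borosilicate glass: M = 1.77×10⁻³
  soda-lime glass: M = 1.67×10⁻³
  concrete: M = 1.32×10⁻³
  polycarbonate: M = 1.09×10⁻³
Borosilicate glass has the largest M.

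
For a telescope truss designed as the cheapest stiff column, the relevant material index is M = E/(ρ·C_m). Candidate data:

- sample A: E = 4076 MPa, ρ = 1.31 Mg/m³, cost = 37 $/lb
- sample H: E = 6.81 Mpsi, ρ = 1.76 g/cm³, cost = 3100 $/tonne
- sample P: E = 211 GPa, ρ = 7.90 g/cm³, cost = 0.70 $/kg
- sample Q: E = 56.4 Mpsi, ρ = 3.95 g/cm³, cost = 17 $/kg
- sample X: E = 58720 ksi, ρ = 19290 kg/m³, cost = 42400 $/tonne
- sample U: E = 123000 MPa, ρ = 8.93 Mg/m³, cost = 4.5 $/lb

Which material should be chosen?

Normalizing units and computing the index:
  sample A: E = 4.076 GPa, ρ = 1310 kg/m³, cost = 81.57 $/kg
  sample H: E = 46.95 GPa, ρ = 1760 kg/m³, cost = 3.100 $/kg
  sample P: E = 211.0 GPa, ρ = 7900 kg/m³, cost = 0.7000 $/kg
  sample Q: E = 388.9 GPa, ρ = 3950 kg/m³, cost = 17.00 $/kg
  sample X: E = 404.9 GPa, ρ = 19290 kg/m³, cost = 42.40 $/kg
  sample U: E = 123.0 GPa, ρ = 8930 kg/m³, cost = 9.921 $/kg
  sample P: M = 38.2 MN·m per $
  sample H: M = 8.61 MN·m per $
  sample Q: M = 5.79 MN·m per $
  sample U: M = 1.39 MN·m per $
  sample X: M = 0.495 MN·m per $
  sample A: M = 0.0381 MN·m per $
Highest index: sample P.

sample P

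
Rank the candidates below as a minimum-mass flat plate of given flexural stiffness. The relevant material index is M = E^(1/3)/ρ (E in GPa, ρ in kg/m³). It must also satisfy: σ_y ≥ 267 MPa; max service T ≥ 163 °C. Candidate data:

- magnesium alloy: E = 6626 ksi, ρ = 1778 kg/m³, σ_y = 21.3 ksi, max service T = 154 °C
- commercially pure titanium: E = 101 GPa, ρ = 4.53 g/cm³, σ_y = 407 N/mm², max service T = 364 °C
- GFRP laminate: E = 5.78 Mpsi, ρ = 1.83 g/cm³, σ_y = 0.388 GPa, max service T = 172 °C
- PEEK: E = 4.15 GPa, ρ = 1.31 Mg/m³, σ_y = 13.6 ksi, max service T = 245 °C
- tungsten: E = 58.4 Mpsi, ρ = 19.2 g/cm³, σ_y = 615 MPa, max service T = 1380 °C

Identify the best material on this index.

Screen on constraints: σ_y ≥ 267 MPa; max service T ≥ 163 °C. Survivors: commercially pure titanium, GFRP laminate, tungsten.
Normalizing units and computing the index:
  commercially pure titanium: E = 101.0 GPa, ρ = 4530 kg/m³
  GFRP laminate: E = 39.85 GPa, ρ = 1830 kg/m³
  tungsten: E = 402.7 GPa, ρ = 19200 kg/m³
  GFRP laminate: M = 1.87×10⁻³
  commercially pure titanium: M = 1.03×10⁻³
  tungsten: M = 0.385×10⁻³
GFRP laminate ranks first.

GFRP laminate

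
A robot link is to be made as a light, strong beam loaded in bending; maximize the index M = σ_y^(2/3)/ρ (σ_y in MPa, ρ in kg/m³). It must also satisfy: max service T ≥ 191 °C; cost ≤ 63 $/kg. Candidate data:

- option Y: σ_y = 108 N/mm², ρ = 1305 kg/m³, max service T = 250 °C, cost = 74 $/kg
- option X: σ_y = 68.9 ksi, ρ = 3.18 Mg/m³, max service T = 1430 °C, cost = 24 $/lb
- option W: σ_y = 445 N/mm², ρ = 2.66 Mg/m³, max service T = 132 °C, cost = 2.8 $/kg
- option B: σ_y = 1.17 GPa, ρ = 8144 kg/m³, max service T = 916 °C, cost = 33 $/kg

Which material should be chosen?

option X

Screen on constraints: max service T ≥ 191 °C; cost ≤ 63 $/kg. Survivors: option X, option B.
Putting every candidate on a common basis:
  option X: σ_y = 475.0 MPa, ρ = 3180 kg/m³
  option B: σ_y = 1170 MPa, ρ = 8144 kg/m³
  option X: M = 19.1×10⁻³
  option B: M = 13.6×10⁻³
Option X has the largest M.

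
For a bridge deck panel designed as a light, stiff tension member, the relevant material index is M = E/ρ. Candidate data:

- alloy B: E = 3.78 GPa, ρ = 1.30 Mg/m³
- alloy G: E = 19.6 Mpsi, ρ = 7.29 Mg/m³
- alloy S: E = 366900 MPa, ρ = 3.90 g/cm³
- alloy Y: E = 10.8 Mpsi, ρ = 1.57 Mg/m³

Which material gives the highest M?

alloy S

Convert each candidate to consistent units, then evaluate M:
  alloy B: E = 3.780 GPa, ρ = 1300 kg/m³
  alloy G: E = 135.1 GPa, ρ = 7290 kg/m³
  alloy S: E = 366.9 GPa, ρ = 3900 kg/m³
  alloy Y: E = 74.46 GPa, ρ = 1570 kg/m³
  alloy S: M = 94.1 MN·m/kg
  alloy Y: M = 47.4 MN·m/kg
  alloy G: M = 18.5 MN·m/kg
  alloy B: M = 2.91 MN·m/kg
Highest index: alloy S.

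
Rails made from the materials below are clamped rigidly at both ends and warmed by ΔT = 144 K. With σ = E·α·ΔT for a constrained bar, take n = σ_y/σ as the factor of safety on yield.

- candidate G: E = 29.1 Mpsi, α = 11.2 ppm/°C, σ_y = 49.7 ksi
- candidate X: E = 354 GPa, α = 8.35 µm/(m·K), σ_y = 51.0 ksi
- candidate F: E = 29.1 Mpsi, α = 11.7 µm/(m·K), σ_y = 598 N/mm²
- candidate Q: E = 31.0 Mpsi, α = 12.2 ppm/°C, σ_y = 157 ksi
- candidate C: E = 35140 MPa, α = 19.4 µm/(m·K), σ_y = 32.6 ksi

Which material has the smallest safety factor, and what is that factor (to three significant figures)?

candidate X, n = 0.826

In consistent units (E in GPa, α in ×10⁻⁶/K, σ_y in MPa):
  candidate G: E = 200.6, α = 11.2, σ_y = 342.7 → σ = 324 MPa, n = 1.06
  candidate X: E = 354.0, α = 8.35, σ_y = 351.6 → σ = 426 MPa, n = 0.826
  candidate F: E = 200.6, α = 11.7, σ_y = 598.0 → σ = 338 MPa, n = 1.77
  candidate Q: E = 213.7, α = 12.2, σ_y = 1082 → σ = 375 MPa, n = 2.88
  candidate C: E = 35.14, α = 19.4, σ_y = 224.8 → σ = 98.2 MPa, n = 2.29
Candidate X has the lowest safety factor, n = 0.826.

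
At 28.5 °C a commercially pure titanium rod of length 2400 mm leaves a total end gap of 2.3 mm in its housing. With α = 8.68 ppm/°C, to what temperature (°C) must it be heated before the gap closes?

139 °C

α·L₀·ΔT = 2.3 mm ⇒ ΔT = 2.3 / (8.68×10⁻⁶ × 2400.0) = 110.4 K.
T = 28.5 + 110.4 = 138.9 °C.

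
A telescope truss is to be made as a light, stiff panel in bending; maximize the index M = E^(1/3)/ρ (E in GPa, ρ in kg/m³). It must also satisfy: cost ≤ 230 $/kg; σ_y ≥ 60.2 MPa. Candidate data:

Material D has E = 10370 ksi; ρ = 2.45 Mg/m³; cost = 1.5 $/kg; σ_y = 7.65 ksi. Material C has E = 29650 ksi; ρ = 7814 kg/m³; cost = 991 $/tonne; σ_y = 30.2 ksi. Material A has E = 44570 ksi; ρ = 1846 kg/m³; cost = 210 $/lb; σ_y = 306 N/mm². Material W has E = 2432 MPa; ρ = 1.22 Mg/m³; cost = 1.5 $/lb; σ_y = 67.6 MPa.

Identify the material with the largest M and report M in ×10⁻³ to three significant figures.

Screen on constraints: cost ≤ 230 $/kg; σ_y ≥ 60.2 MPa. Survivors: material C, material W.
Convert each candidate to consistent units, then evaluate M:
  material C: E = 204.4 GPa, ρ = 7814 kg/m³
  material W: E = 2.432 GPa, ρ = 1220 kg/m³
  material W: M = 1.10×10⁻³
  material C: M = 0.754×10⁻³
Material W ranks first.

material W, M = 1.10×10⁻³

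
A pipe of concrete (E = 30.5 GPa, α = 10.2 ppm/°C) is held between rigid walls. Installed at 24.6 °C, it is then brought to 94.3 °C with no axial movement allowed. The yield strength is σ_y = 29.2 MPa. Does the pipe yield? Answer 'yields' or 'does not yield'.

ΔT = 69.70 K. Constrained thermal stress σ = E·α·ΔT = 30.50×10³ MPa × 10.2×10⁻⁶ × 69.70 = 21.7 MPa (compressive).
Compare to σ_y = 29.2 MPa: σ < σ_y, so it does not yield.

does not yield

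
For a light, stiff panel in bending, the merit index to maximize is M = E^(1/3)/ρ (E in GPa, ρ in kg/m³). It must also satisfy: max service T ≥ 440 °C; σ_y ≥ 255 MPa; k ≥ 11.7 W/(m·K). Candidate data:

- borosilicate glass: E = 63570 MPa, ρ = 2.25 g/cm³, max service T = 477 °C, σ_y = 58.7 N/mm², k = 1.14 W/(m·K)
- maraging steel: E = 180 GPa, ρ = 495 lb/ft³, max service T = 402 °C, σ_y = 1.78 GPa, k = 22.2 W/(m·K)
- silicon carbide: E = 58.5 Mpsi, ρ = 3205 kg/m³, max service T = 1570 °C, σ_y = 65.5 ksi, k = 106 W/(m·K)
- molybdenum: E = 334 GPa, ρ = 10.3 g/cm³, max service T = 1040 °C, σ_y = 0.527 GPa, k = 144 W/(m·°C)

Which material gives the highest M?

Screen on constraints: max service T ≥ 440 °C; σ_y ≥ 255 MPa; k ≥ 11.7 W/(m·K). Survivors: silicon carbide, molybdenum.
Convert each candidate to consistent units, then evaluate M:
  silicon carbide: E = 403.3 GPa, ρ = 3205 kg/m³
  molybdenum: E = 334.0 GPa, ρ = 10300 kg/m³
  silicon carbide: M = 2.31×10⁻³
  molybdenum: M = 0.674×10⁻³
Silicon carbide ranks first.

silicon carbide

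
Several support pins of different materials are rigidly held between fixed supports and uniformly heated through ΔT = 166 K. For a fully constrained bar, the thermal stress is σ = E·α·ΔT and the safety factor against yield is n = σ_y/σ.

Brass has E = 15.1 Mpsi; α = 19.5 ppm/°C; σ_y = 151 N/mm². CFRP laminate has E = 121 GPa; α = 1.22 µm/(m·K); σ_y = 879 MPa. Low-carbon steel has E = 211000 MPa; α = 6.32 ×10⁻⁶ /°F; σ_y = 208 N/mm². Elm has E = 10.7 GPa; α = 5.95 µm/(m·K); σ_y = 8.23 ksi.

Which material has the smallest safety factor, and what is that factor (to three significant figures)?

In consistent units (E in GPa, α in ×10⁻⁶/K, σ_y in MPa):
  brass: E = 104.1, α = 19.5, σ_y = 151.0 → σ = 337 MPa, n = 0.448
  CFRP laminate: E = 121.0, α = 1.22, σ_y = 879.0 → σ = 24.5 MPa, n = 35.9
  low-carbon steel: E = 211.0, α = 11.4, σ_y = 208.0 → σ = 398 MPa, n = 0.522
  elm: E = 10.70, α = 5.95, σ_y = 56.74 → σ = 10.6 MPa, n = 5.37
The minimum is brass at n = 0.448.

brass, n = 0.448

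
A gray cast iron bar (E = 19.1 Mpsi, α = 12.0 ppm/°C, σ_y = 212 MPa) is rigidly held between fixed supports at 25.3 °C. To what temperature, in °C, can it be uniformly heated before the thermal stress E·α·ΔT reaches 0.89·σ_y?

E = 19.1 Mpsi = 131.7 GPa.
E·α·ΔT = 188.7 MPa ⇒ ΔT = 188.7 / (131.7×10³ × 12.0×10⁻⁶) = 119.4 K.
T = 25.3 + 119.4 = 144.7 °C.

145 °C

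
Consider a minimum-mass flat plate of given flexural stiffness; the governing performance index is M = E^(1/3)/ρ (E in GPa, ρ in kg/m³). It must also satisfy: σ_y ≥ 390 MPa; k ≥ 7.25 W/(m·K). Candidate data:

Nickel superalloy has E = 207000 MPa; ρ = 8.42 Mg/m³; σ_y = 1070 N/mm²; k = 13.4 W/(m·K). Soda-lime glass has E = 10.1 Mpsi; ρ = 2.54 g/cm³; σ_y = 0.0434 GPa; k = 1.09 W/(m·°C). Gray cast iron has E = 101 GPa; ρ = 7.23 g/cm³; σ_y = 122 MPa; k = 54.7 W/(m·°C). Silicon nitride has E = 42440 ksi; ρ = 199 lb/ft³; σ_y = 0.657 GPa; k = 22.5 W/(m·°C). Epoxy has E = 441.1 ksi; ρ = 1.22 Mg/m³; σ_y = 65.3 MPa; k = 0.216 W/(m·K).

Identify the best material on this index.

silicon nitride

Screen on constraints: σ_y ≥ 390 MPa; k ≥ 7.25 W/(m·K). Survivors: nickel superalloy, silicon nitride.
Putting every candidate on a common basis:
  nickel superalloy: E = 207.0 GPa, ρ = 8420 kg/m³
  silicon nitride: E = 292.6 GPa, ρ = 3188 kg/m³
  silicon nitride: M = 2.08×10⁻³
  nickel superalloy: M = 0.703×10⁻³
Silicon nitride ranks first.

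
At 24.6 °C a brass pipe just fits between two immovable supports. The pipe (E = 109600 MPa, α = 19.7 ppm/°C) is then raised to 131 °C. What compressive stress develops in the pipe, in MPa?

230 MPa

E = 109600 MPa = 109.6 GPa.
ΔT = 106.4 K. Constrained thermal stress σ = E·α·ΔT = 109.6×10³ MPa × 19.7×10⁻⁶ × 106.4 = 230 MPa (compressive).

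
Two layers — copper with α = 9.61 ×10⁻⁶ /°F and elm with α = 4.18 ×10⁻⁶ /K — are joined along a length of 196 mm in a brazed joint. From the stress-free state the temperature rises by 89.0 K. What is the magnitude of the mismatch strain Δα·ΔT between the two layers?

1.17×10⁻³

copper: α = 9.61×10⁻⁶/°F × 9/5 = 17.3×10⁻⁶/K.
Δα = |17.3 − 4.18|×10⁻⁶/K = 13.1×10⁻⁶/K.
Mismatch strain = Δα·ΔT = 13.1×10⁻⁶ × 89.0 = 1.17×10⁻³.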